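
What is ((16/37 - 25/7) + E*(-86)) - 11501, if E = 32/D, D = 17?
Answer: -51365492/4403 ≈ -11666.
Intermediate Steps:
E = 32/17 ≈ 1.8824
((16/37 - 25/7) + E*(-86)) - 11501 = ((16/37 - 25/7) + (32/17)*(-86)) - 11501 = ((16*(1/37) - 25*1/7) - 2752/17) - 11501 = ((16/37 - 25/7) - 2752/17) - 11501 = (-813/259 - 2752/17) - 11501 = -726589/4403 - 11501 = -51365492/4403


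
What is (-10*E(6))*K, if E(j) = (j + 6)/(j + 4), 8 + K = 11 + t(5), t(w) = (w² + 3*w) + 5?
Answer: -576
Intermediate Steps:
t(w) = 5 + w² + 3*w
K = 48 (K = -8 + (11 + (5 + 5² + 3*5)) = -8 + (11 + (5 + 25 + 15)) = -8 + (11 + 45) = -8 + 56 = 48)
E(j) = (6 + j)/(4 + j)
(-10*E(6))*K = -10*(6 + 6)/(4 + 6)*48 = -10*12/10*48 = -12*48 = -576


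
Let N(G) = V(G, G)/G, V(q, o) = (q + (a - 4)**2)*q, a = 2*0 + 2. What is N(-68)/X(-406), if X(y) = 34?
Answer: -32/17 ≈ -1.8824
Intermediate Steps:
a = 2 (a = 0 + 2 = 2)
V(q, o) = q*(4 + q) (V(q, o) = (q + (2 - 4)**2)*q = (q + (-2)**2)*q = (q + 4)*q = (4 + q)*q = q*(4 + q))
N(G) = 4 + G (N(G) = (G*(4 + G))/G = 4 + G)
N(-68)/X(-406) = (4 - 68)/34 = -64*1/34 = -32/17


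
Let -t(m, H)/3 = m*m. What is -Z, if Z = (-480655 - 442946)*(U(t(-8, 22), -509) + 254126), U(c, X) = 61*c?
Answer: 223893812814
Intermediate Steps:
t(m, H) = -3*m² (t(m, H) = -3*m*m = -3*m²)
Z = -223893812814 (Z = (-480655 - 442946)*(61*(-3*(-8)²) + 254126) = -923601*(61*(-3*64) + 254126) = -923601*(61*(-192) + 254126) = -923601*(-11712 + 254126) = -923601*242414 = -223893812814)
-Z = -1*(-223893812814) = 223893812814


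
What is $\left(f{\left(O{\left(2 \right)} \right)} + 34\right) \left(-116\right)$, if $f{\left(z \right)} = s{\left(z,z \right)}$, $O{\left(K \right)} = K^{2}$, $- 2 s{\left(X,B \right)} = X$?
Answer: $-3712$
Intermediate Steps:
$s{\left(X,B \right)} = - \frac{X}{2}$
$f{\left(z \right)} = - \frac{z}{2}$
$\left(f{\left(O{\left(2 \right)} \right)} + 34\right) \left(-116\right) = \left(- \frac{2^{2}}{2} + 34\right) \left(-116\right) = \left(\left(- \frac{1}{2}\right) 4 + 34\right) \left(-116\right) = \left(-2 + 34\right) \left(-116\right) = 32 \left(-116\right) = -3712$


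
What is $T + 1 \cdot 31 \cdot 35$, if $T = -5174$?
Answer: $-4089$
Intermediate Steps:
$T + 1 \cdot 31 \cdot 35 = -5174 + 1 \cdot 31 \cdot 35 = -5174 + 31 \cdot 35 = -5174 + 1085 = -4089$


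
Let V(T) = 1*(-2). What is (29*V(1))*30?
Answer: -1740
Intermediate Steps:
V(T) = -2
(29*V(1))*30 = (29*(-2))*30 = -58*30 = -1740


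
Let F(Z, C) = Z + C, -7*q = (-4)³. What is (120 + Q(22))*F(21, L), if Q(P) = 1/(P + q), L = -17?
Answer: 52334/109 ≈ 480.13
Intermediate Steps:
q = 64/7 (q = -⅐*(-4)³ = -⅐*(-64) = 64/7 ≈ 9.1429)
F(Z, C) = C + Z
Q(P) = 1/(64/7 + P) (Q(P) = 1/(P + 64/7) = 1/(64/7 + P))
(120 + Q(22))*F(21, L) = (120 + 7/(64 + 7*22))*(-17 + 21) = (120 + 7/(64 + 154))*4 = (120 + 7/218)*4 = (26167/218)*4 = 52334/109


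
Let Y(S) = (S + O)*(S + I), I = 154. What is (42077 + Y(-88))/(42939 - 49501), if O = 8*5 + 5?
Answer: -39239/6562 ≈ -5.9797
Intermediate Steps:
O = 45 (O = 40 + 5 = 45)
Y(S) = (45 + S)*(154 + S) (Y(S) = (S + 45)*(S + 154) = (45 + S)*(154 + S))
(42077 + Y(-88))/(42939 - 49501) = (42077 + (6930 + (-88)² + 199*(-88)))/(42939 - 49501) = (42077 + (6930 + 7744 - 17512))/(-6562) = (42077 - 2838)*(-1/6562) = 39239*(-1/6562) = -39239/6562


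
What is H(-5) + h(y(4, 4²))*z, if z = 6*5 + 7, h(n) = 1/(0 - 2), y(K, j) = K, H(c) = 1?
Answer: -35/2 ≈ -17.500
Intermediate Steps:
h(n) = -½ (h(n) = 1/(-2) = -½)
z = 37 (z = 30 + 7 = 37)
H(-5) + h(y(4, 4²))*z = 1 - ½*37 = 1 - 37/2 = -35/2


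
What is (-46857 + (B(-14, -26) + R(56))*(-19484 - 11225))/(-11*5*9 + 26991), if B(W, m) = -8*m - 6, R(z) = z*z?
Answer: -102553499/26496 ≈ -3870.5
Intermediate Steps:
R(z) = z²
B(W, m) = -6 - 8*m
(-46857 + (B(-14, -26) + R(56))*(-19484 - 11225))/(-11*5*9 + 26991) = (-46857 + ((-6 - 8*(-26)) + 56²)*(-19484 - 11225))/(-11*5*9 + 26991) = (-46857 + ((-6 + 208) + 3136)*(-30709))/(-55*9 + 26991) = (-46857 + (202 + 3136)*(-30709))/(-495 + 26991) = (-46857 + 3338*(-30709))/26496 = (-46857 - 102506642)*(1/26496) = -102553499*1/26496 = -102553499/26496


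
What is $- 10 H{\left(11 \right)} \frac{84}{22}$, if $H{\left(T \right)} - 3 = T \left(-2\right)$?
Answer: $\frac{7980}{11} \approx 725.45$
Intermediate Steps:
$H{\left(T \right)} = 3 - 2 T$ ($H{\left(T \right)} = 3 + T \left(-2\right) = 3 - 2 T$)
$- 10 H{\left(11 \right)} \frac{84}{22} = - 10 \left(3 - 22\right) \frac{84}{22} = - 10 \left(3 - 22\right) 84 \cdot \frac{1}{22} = \left(-10\right) \left(-19\right) \frac{42}{11} = 190 \cdot \frac{42}{11} = \frac{7980}{11}$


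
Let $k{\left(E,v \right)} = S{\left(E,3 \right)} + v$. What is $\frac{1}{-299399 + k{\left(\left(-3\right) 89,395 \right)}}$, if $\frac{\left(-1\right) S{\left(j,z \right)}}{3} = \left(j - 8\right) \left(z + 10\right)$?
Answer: $- \frac{1}{288279} \approx -3.4689 \cdot 10^{-6}$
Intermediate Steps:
$S{\left(j,z \right)} = - 3 \left(-8 + j\right) \left(10 + z\right)$ ($S{\left(j,z \right)} = - 3 \left(j - 8\right) \left(z + 10\right) = - 3 \left(-8 + j\right) \left(10 + z\right)$)
$k{\left(E,v \right)} = 312 + v - 39 E$ ($k{\left(E,v \right)} = \left(240 - 30 E + 24 \cdot 3 - 3 E 3\right) + v = \left(240 - 30 E + 72 - 9 E\right) + v = \left(312 - 39 E\right) + v = 312 + v - 39 E$)
$\frac{1}{-299399 + k{\left(\left(-3\right) 89,395 \right)}} = \frac{1}{-299399 + \left(312 + 395 - 39 \left(\left(-3\right) 89\right)\right)} = \frac{1}{-299399 + \left(312 + 395 - -10413\right)} = \frac{1}{-299399 + \left(312 + 395 + 10413\right)} = \frac{1}{-299399 + 11120} = \frac{1}{-288279} = - \frac{1}{288279}$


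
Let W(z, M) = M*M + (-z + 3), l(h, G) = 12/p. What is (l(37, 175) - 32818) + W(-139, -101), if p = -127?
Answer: -2854337/127 ≈ -22475.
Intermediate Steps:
l(h, G) = -12/127 (l(h, G) = 12/(-127) = 12*(-1/127) = -12/127)
W(z, M) = 3 + M**2 - z (W(z, M) = M**2 + (3 - z) = 3 + M**2 - z)
(l(37, 175) - 32818) + W(-139, -101) = (-12/127 - 32818) + (3 + (-101)**2 - 1*(-139)) = -4167898/127 + (3 + 10201 + 139) = -4167898/127 + 10343 = -2854337/127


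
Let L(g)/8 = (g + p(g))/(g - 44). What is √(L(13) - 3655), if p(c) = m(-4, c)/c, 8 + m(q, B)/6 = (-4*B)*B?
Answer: 3*I*√64546495/403 ≈ 59.807*I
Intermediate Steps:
m(q, B) = -48 - 24*B² (m(q, B) = -48 + 6*((-4*B)*B) = -48 + 6*(-4*B²) = -48 - 24*B²)
p(c) = (-48 - 24*c²)/c
L(g) = 8*(-48/g - 23*g)/(-44 + g) (L(g) = 8*((g + (-48/g - 24*g))/(g - 44)) = 8*((-48/g - 23*g)/(-44 + g)) = 8*(-48/g - 23*g)/(-44 + g))
√(L(13) - 3655) = √(8*(-48 - 23*13²)/(13*(-44 + 13)) - 3655) = √(8*(1/13)*(-48 - 23*169)/(-31) - 3655) = √(8*(1/13)*(-1/31)*(-48 - 3887) - 3655) = √(8*(1/13)*(-1/31)*(-3935) - 3655) = √(31480/403 - 3655) = √(-1441485/403) = 3*I*√64546495/403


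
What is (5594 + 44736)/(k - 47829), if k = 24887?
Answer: -25165/11471 ≈ -2.1938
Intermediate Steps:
(5594 + 44736)/(k - 47829) = (5594 + 44736)/(24887 - 47829) = 50330/(-22942) = 50330*(-1/22942) = -25165/11471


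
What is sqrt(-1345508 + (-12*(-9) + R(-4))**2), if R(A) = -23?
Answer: I*sqrt(1338283) ≈ 1156.8*I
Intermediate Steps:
sqrt(-1345508 + (-12*(-9) + R(-4))**2) = sqrt(-1345508 + (-12*(-9) - 23)**2) = sqrt(-1345508 + (108 - 23)**2) = sqrt(-1345508 + 85**2) = sqrt(-1345508 + 7225) = sqrt(-1338283) = I*sqrt(1338283)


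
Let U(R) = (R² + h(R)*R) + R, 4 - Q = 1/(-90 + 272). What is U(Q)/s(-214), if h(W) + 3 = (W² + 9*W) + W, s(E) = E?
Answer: -1394193345/1290113552 ≈ -1.0807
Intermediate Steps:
Q = 727/182 (Q = 4 - 1/(-90 + 272) = 4 - 1/182 = 727/182 ≈ 3.9945)
h(W) = -3 + W² + 10*W (h(W) = -3 + ((W² + 9*W) + W) = -3 + (W² + 10*W) = -3 + W² + 10*W)
U(R) = R + R² + R*(-3 + R² + 10*R) (U(R) = (R² + (-3 + R² + 10*R)*R) + R = (R² + R*(-3 + R² + 10*R)) + R = R + R² + R*(-3 + R² + 10*R))
U(Q)/s(-214) = (727*(-2 + (727/182)² + 11*(727/182))/182)/(-214) = (727*(-2 + 528529/33124 + 7997/182)/182)*(-1/214) = ((727/182)*(1917735/33124))*(-1/214) = (1394193345/6028568)*(-1/214) = -1394193345/1290113552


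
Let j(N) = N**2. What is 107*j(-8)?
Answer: 6848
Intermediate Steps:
107*j(-8) = 107*(-8)**2 = 107*64 = 6848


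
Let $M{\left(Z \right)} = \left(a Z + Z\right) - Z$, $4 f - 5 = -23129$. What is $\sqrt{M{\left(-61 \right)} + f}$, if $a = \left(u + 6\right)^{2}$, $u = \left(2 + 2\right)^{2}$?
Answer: $i \sqrt{35305} \approx 187.9 i$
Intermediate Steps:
$f = -5781$ ($f = \frac{5}{4} + \frac{1}{4} \left(-23129\right) = \frac{5}{4} - \frac{23129}{4} = -5781$)
$u = 16$ ($u = 4^{2} = 16$)
$a = 484$ ($a = \left(16 + 6\right)^{2} = 22^{2} = 484$)
$M{\left(Z \right)} = 484 Z$ ($M{\left(Z \right)} = \left(484 Z + Z\right) - Z = 485 Z - Z = 484 Z$)
$\sqrt{M{\left(-61 \right)} + f} = \sqrt{484 \left(-61\right) - 5781} = \sqrt{-29524 - 5781} = \sqrt{-35305} = i \sqrt{35305}$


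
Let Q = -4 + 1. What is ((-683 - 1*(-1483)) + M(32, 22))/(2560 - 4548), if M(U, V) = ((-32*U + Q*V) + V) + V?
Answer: 123/994 ≈ 0.12374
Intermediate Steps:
Q = -3
M(U, V) = -V - 32*U (M(U, V) = ((-32*U - 3*V) + V) + V = (-32*U - 2*V) + V = -V - 32*U)
((-683 - 1*(-1483)) + M(32, 22))/(2560 - 4548) = ((-683 - 1*(-1483)) + (-1*22 - 32*32))/(2560 - 4548) = ((-683 + 1483) + (-22 - 1024))/(-1988) = (800 - 1046)*(-1/1988) = -246*(-1/1988) = 123/994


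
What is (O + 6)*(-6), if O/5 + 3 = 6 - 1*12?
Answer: 234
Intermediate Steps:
O = -45 (O = -15 + 5*(6 - 1*12) = -15 + 5*(6 - 12) = -15 + 5*(-6) = -15 - 30 = -45)
(O + 6)*(-6) = (-45 + 6)*(-6) = -39*(-6) = 234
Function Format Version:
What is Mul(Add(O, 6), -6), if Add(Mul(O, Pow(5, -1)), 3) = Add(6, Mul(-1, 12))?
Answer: 234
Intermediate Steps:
O = -45 (O = Add(-15, Mul(5, Add(6, Mul(-1, 12)))) = Add(-15, Mul(5, Add(6, -12))) = Add(-15, Mul(5, -6)) = Add(-15, -30) = -45)
Mul(Add(O, 6), -6) = Mul(Add(-45, 6), -6) = Mul(-39, -6) = 234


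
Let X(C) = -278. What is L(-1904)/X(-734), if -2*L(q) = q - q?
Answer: 0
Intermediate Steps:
L(q) = 0 (L(q) = -(q - q)/2 = -½*0 = 0)
L(-1904)/X(-734) = 0/(-278) = 0*(-1/278) = 0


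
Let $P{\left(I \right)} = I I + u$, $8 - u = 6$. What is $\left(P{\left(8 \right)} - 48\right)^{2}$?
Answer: $324$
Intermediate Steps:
$u = 2$ ($u = 8 - 6 = 2$)
$P{\left(I \right)} = 2 + I^{2}$ ($P{\left(I \right)} = I I + 2 = I^{2} + 2 = 2 + I^{2}$)
$\left(P{\left(8 \right)} - 48\right)^{2} = \left(\left(2 + 8^{2}\right) - 48\right)^{2} = \left(\left(2 + 64\right) - 48\right)^{2} = \left(66 - 48\right)^{2} = 18^{2} = 324$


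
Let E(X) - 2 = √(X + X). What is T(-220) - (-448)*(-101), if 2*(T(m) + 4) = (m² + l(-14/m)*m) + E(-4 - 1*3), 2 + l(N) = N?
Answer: -20838 + I*√14/2 ≈ -20838.0 + 1.8708*I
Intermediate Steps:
l(N) = -2 + N
E(X) = 2 + √2*√X (E(X) = 2 + √(X + X) = 2 + √(2*X) = 2 + √2*√X)
T(m) = -3 + m²/2 + I*√14/2 + m*(-2 - 14/m)/2 (T(m) = -4 + ((m² + (-2 - 14/m)*m) + (2 + √2*√(-4 - 1*3)))/2 = -4 + ((m² + m*(-2 - 14/m)) + (2 + √2*√(-4 - 3)))/2 = -4 + ((m² + m*(-2 - 14/m)) + (2 + √2*√(-7)))/2 = -4 + ((m² + m*(-2 - 14/m)) + (2 + √2*(I*√7)))/2 = -4 + ((m² + m*(-2 - 14/m)) + (2 + I*√14))/2 = -4 + (2 + m² + I*√14 + m*(-2 - 14/m))/2 = -4 + (1 + m²/2 + I*√14/2 + m*(-2 - 14/m)/2) = -3 + m²/2 + I*√14/2 + m*(-2 - 14/m)/2)
T(-220) - (-448)*(-101) = (-10 + (½)*(-220)² - 1*(-220) + I*√14/2) - (-448)*(-101) = (-10 + (½)*48400 + 220 + I*√14/2) - 1*45248 = (-10 + 24200 + 220 + I*√14/2) - 45248 = (24410 + I*√14/2) - 45248 = -20838 + I*√14/2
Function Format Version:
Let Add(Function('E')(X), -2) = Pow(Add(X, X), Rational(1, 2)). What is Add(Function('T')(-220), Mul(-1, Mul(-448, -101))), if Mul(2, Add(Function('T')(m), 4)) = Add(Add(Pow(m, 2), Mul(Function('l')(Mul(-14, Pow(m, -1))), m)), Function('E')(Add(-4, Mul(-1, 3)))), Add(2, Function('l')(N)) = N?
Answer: Add(-20838, Mul(Rational(1, 2), I, Pow(14, Rational(1, 2)))) ≈ Add(-20838., Mul(1.8708, I))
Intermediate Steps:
Function('l')(N) = Add(-2, N)
Function('E')(X) = Add(2, Mul(Pow(2, Rational(1, 2)), Pow(X, Rational(1, 2)))) (Function('E')(X) = Add(2, Pow(Add(X, X), Rational(1, 2))) = Add(2, Pow(Mul(2, X), Rational(1, 2))) = Add(2, Mul(Pow(2, Rational(1, 2)), Pow(X, Rational(1, 2)))))
Function('T')(m) = Add(-3, Mul(Rational(1, 2), Pow(m, 2)), Mul(Rational(1, 2), I, Pow(14, Rational(1, 2))), Mul(Rational(1, 2), m, Add(-2, Mul(-14, Pow(m, -1))))) (Function('T')(m) = Add(-4, Mul(Rational(1, 2), Add(Add(Pow(m, 2), Mul(Add(-2, Mul(-14, Pow(m, -1))), m)), Add(2, Mul(Pow(2, Rational(1, 2)), Pow(Add(-4, Mul(-1, 3)), Rational(1, 2))))))) = Add(-4, Mul(Rational(1, 2), Add(Add(Pow(m, 2), Mul(m, Add(-2, Mul(-14, Pow(m, -1))))), Add(2, Mul(Pow(2, Rational(1, 2)), Pow(Add(-4, -3), Rational(1, 2))))))) = Add(-4, Mul(Rational(1, 2), Add(Add(Pow(m, 2), Mul(m, Add(-2, Mul(-14, Pow(m, -1))))), Add(2, Mul(Pow(2, Rational(1, 2)), Pow(-7, Rational(1, 2))))))) = Add(-4, Mul(Rational(1, 2), Add(Add(Pow(m, 2), Mul(m, Add(-2, Mul(-14, Pow(m, -1))))), Add(2, Mul(Pow(2, Rational(1, 2)), Mul(I, Pow(7, Rational(1, 2)))))))) = Add(-4, Mul(Rational(1, 2), Add(Add(Pow(m, 2), Mul(m, Add(-2, Mul(-14, Pow(m, -1))))), Add(2, Mul(I, Pow(14, Rational(1, 2))))))) = Add(-4, Mul(Rational(1, 2), Add(2, Pow(m, 2), Mul(I, Pow(14, Rational(1, 2))), Mul(m, Add(-2, Mul(-14, Pow(m, -1))))))) = Add(-4, Add(1, Mul(Rational(1, 2), Pow(m, 2)), Mul(Rational(1, 2), I, Pow(14, Rational(1, 2))), Mul(Rational(1, 2), m, Add(-2, Mul(-14, Pow(m, -1)))))) = Add(-3, Mul(Rational(1, 2), Pow(m, 2)), Mul(Rational(1, 2), I, Pow(14, Rational(1, 2))), Mul(Rational(1, 2), m, Add(-2, Mul(-14, Pow(m, -1))))))
Add(Function('T')(-220), Mul(-1, Mul(-448, -101))) = Add(Add(-10, Mul(Rational(1, 2), Pow(-220, 2)), Mul(-1, -220), Mul(Rational(1, 2), I, Pow(14, Rational(1, 2)))), Mul(-1, Mul(-448, -101))) = Add(Add(-10, Mul(Rational(1, 2), 48400), 220, Mul(Rational(1, 2), I, Pow(14, Rational(1, 2)))), Mul(-1, 45248)) = Add(Add(-10, 24200, 220, Mul(Rational(1, 2), I, Pow(14, Rational(1, 2)))), -45248) = Add(Add(24410, Mul(Rational(1, 2), I, Pow(14, Rational(1, 2)))), -45248) = Add(-20838, Mul(Rational(1, 2), I, Pow(14, Rational(1, 2))))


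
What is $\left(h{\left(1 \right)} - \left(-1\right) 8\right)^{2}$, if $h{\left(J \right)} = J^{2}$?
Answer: $81$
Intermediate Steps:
$\left(h{\left(1 \right)} - \left(-1\right) 8\right)^{2} = \left(1^{2} - \left(-1\right) 8\right)^{2} = \left(1 - -8\right)^{2} = \left(1 + 8\right)^{2} = 9^{2} = 81$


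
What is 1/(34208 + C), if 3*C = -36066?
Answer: 1/22186 ≈ 4.5073e-5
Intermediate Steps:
C = -12022 (C = (⅓)*(-36066) = -12022)
1/(34208 + C) = 1/(34208 - 12022) = 1/22186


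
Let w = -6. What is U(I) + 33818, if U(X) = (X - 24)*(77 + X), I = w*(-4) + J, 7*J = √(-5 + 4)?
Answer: 1657081/49 + 101*I/7 ≈ 33818.0 + 14.429*I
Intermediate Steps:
J = I/7 (J = √(-5 + 4)/7 = √(-1)/7 = I/7 ≈ 0.14286*I)
I = 24 + I/7 (I = -6*(-4) + I/7 = 24 + I/7 ≈ 24.0 + 0.14286*I)
U(X) = (-24 + X)*(77 + X)
U(I) + 33818 = (-1848 + (24 + I/7)² + 53*(24 + I/7)) + 33818 = (-1848 + (24 + I/7)² + (1272 + 53*I/7)) + 33818 = (-576 + (24 + I/7)² + 53*I/7) + 33818 = 33242 + (24 + I/7)² + 53*I/7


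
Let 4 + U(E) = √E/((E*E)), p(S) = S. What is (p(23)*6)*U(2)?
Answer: -552 + 69*√2/2 ≈ -503.21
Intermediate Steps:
U(E) = -4 + E^(-3/2) (U(E) = -4 + √E/((E*E)) = -4 + √E/(E²) = -4 + √E/E² = -4 + E^(-3/2))
(p(23)*6)*U(2) = (23*6)*(-4 + 2^(-3/2)) = 138*(-4 + √2/4) = -552 + 69*√2/2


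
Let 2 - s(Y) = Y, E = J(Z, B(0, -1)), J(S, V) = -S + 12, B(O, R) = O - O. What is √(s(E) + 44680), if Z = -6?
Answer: 2*√11166 ≈ 211.34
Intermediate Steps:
B(O, R) = 0
J(S, V) = 12 - S
E = 18 (E = 12 - 1*(-6) = 12 + 6 = 18)
s(Y) = 2 - Y
√(s(E) + 44680) = √((2 - 1*18) + 44680) = √((2 - 18) + 44680) = √(-16 + 44680) = √44664 = 2*√11166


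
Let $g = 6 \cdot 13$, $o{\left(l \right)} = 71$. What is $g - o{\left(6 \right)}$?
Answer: $7$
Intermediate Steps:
$g = 78$
$g - o{\left(6 \right)} = 78 - 71 = 7$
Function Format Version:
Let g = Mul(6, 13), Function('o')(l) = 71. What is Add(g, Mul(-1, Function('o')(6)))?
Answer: 7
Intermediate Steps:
g = 78
Add(g, Mul(-1, Function('o')(6))) = Add(78, Mul(-1, 71)) = Add(78, -71) = 7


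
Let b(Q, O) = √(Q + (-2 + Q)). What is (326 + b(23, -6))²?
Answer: 106320 + 1304*√11 ≈ 1.1064e+5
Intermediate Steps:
b(Q, O) = √(-2 + 2*Q)
(326 + b(23, -6))² = (326 + √(-2 + 2*23))² = (326 + √(-2 + 46))² = (326 + √44)² = (326 + 2*√11)²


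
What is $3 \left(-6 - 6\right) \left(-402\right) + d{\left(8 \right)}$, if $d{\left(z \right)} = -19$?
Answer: $14453$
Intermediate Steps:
$3 \left(-6 - 6\right) \left(-402\right) + d{\left(8 \right)} = 3 \left(-6 - 6\right) \left(-402\right) - 19 = 3 \left(-12\right) \left(-402\right) - 19 = \left(-36\right) \left(-402\right) - 19 = 14472 - 19 = 14453$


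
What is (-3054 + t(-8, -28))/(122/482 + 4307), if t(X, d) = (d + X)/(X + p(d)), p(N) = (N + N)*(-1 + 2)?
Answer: -3924685/5536256 ≈ -0.70891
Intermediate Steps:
p(N) = 2*N (p(N) = (2*N)*1 = 2*N)
t(X, d) = (X + d)/(X + 2*d) (t(X, d) = (d + X)/(X + 2*d) = (X + d)/(X + 2*d))
(-3054 + t(-8, -28))/(122/482 + 4307) = (-3054 + (-8 - 28)/(-8 + 2*(-28)))/(122/482 + 4307) = (-3054 - 36/(-8 - 56))/(122*(1/482) + 4307) = (-3054 - 36/(-64))/(61/241 + 4307) = (-3054 - 1/64*(-36))/(1038048/241) = (-3054 + 9/16)*(241/1038048) = -48855/16*241/1038048 = -3924685/5536256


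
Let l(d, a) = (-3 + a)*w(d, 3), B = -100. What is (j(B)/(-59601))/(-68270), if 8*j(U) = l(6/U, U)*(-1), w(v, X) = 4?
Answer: 103/8137920540 ≈ 1.2657e-8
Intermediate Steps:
l(d, a) = -12 + 4*a (l(d, a) = (-3 + a)*4 = -12 + 4*a)
j(U) = 3/2 - U/2 (j(U) = ((-12 + 4*U)*(-1))/8 = (12 - 4*U)/8 = 3/2 - U/2)
(j(B)/(-59601))/(-68270) = ((3/2 - ½*(-100))/(-59601))/(-68270) = ((3/2 + 50)*(-1/59601))*(-1/68270) = ((103/2)*(-1/59601))*(-1/68270) = -103/119202*(-1/68270) = 103/8137920540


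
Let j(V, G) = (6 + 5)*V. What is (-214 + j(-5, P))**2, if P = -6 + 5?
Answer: 72361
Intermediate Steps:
P = -1
j(V, G) = 11*V
(-214 + j(-5, P))**2 = (-214 + 11*(-5))**2 = (-214 - 55)**2 = (-269)**2 = 72361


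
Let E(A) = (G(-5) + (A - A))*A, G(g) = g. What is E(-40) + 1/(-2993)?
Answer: 598599/2993 ≈ 200.00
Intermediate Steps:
E(A) = -5*A (E(A) = (-5 + (A - A))*A = (-5 + 0)*A = -5*A)
E(-40) + 1/(-2993) = -5*(-40) + 1/(-2993) = 200 - 1/2993 = 598599/2993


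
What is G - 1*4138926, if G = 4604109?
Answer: 465183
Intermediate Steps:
G - 1*4138926 = 4604109 - 1*4138926 = 4604109 - 4138926 = 465183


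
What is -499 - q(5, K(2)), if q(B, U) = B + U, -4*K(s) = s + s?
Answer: -503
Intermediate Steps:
K(s) = -s/2 (K(s) = -(s + s)/4 = -s/2)
-499 - q(5, K(2)) = -499 - (5 - 1/2*2) = -499 - (5 - 1) = -499 - 1*4 = -499 - 4 = -503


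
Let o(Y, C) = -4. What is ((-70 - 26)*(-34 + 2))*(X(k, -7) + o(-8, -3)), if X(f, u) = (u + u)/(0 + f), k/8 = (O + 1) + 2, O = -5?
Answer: -9600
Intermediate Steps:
k = -16 (k = 8*((-5 + 1) + 2) = 8*(-4 + 2) = 8*(-2) = -16)
X(f, u) = 2*u/f (X(f, u) = (2*u)/f = 2*u/f)
((-70 - 26)*(-34 + 2))*(X(k, -7) + o(-8, -3)) = ((-70 - 26)*(-34 + 2))*(2*(-7)/(-16) - 4) = (-96*(-32))*(2*(-7)*(-1/16) - 4) = 3072*(7/8 - 4) = 3072*(-25/8) = -9600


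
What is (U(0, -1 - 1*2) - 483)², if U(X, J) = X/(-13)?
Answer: 233289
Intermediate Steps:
U(X, J) = -X/13 (U(X, J) = X*(-1/13) = -X/13)
(U(0, -1 - 1*2) - 483)² = (-1/13*0 - 483)² = (0 - 483)² = (-483)² = 233289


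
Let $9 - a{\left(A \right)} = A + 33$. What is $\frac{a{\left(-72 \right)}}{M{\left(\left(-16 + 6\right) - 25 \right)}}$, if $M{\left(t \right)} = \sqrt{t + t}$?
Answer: $- \frac{24 i \sqrt{70}}{35} \approx - 5.7371 i$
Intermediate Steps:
$a{\left(A \right)} = -24 - A$ ($a{\left(A \right)} = 9 - \left(A + 33\right) = 9 - \left(33 + A\right) = -24 - A$)
$M{\left(t \right)} = \sqrt{2} \sqrt{t}$ ($M{\left(t \right)} = \sqrt{2 t} = \sqrt{2} \sqrt{t}$)
$\frac{a{\left(-72 \right)}}{M{\left(\left(-16 + 6\right) - 25 \right)}} = \frac{-24 - -72}{\sqrt{2} \sqrt{\left(-16 + 6\right) - 25}} = \frac{-24 + 72}{\sqrt{2} \sqrt{-10 - 25}} = \frac{48}{\sqrt{2} \sqrt{-35}} = \frac{48}{\sqrt{2} i \sqrt{35}} = \frac{48}{i \sqrt{70}} = 48 \left(- \frac{i \sqrt{70}}{70}\right) = - \frac{24 i \sqrt{70}}{35}$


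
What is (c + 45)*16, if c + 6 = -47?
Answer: -128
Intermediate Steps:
c = -53 (c = -6 - 47 = -53)
(c + 45)*16 = (-53 + 45)*16 = -8*16 = -128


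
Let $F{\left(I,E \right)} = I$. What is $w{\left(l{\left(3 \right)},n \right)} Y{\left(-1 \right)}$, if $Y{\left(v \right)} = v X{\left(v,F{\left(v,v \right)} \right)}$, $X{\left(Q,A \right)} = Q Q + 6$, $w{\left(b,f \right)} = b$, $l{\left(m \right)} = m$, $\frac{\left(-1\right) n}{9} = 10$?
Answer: $-21$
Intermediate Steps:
$n = -90$ ($n = \left(-9\right) 10 = -90$)
$X{\left(Q,A \right)} = 6 + Q^{2}$ ($X{\left(Q,A \right)} = Q^{2} + 6 = 6 + Q^{2}$)
$Y{\left(v \right)} = v \left(6 + v^{2}\right)$
$w{\left(l{\left(3 \right)},n \right)} Y{\left(-1 \right)} = 3 \left(- (6 + \left(-1\right)^{2})\right) = 3 \left(- (6 + 1)\right) = 3 \left(\left(-1\right) 7\right) = 3 \left(-7\right) = -21$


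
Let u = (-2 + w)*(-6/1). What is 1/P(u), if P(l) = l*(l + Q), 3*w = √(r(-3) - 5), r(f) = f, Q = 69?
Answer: I/(4*(93*√2 + 235*I)) ≈ 0.00081009 + 0.00045338*I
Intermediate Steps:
w = 2*I*√2/3 (w = √(-3 - 5)/3 = √(-8)/3 = (2*I*√2)/3 = 2*I*√2/3 ≈ 0.94281*I)
u = 12 - 4*I*√2 (u = (-2 + 2*I*√2/3)*(-6/1) = (-2 + 2*I*√2/3)*(-6*1) = (-2 + 2*I*√2/3)*(-6) = 12 - 4*I*√2 ≈ 12.0 - 5.6569*I)
P(l) = l*(69 + l) (P(l) = l*(l + 69) = l*(69 + l))
1/P(u) = 1/((12 - 4*I*√2)*(69 + (12 - 4*I*√2))) = 1/((12 - 4*I*√2)*(81 - 4*I*√2))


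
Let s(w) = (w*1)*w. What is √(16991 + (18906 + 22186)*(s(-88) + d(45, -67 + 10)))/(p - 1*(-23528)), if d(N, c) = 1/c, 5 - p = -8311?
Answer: √1033938101067/1815108 ≈ 0.56020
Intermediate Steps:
p = 8316 (p = 5 - 1*(-8311) = 5 + 8311 = 8316)
s(w) = w² (s(w) = w*w = w²)
√(16991 + (18906 + 22186)*(s(-88) + d(45, -67 + 10)))/(p - 1*(-23528)) = √(16991 + (18906 + 22186)*((-88)² + 1/(-67 + 10)))/(8316 - 1*(-23528)) = √(16991 + 41092*(7744 + 1/(-57)))/(8316 + 23528) = √(16991 + 41092*(7744 - 1/57))/31844 = √(16991 + 41092*(441407/57))*(1/31844) = √(16991 + 18138296444/57)*(1/31844) = √(18139264931/57)*(1/31844) = (√1033938101067/57)*(1/31844) = √1033938101067/1815108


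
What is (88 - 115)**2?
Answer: 729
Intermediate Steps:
(88 - 115)**2 = (-27)**2 = 729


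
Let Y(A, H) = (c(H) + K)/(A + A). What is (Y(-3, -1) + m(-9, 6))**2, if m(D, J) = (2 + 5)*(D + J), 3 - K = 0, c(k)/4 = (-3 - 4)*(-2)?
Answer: 34225/36 ≈ 950.69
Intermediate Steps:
c(k) = 56 (c(k) = 4*((-3 - 4)*(-2)) = 4*(-7*(-2)) = 4*14 = 56)
K = 3 (K = 3 - 1*0 = 3 + 0 = 3)
Y(A, H) = 59/(2*A) (Y(A, H) = (56 + 3)/(A + A) = 59/((2*A)) = 59*(1/(2*A)) = 59/(2*A))
m(D, J) = 7*D + 7*J (m(D, J) = 7*(D + J) = 7*D + 7*J)
(Y(-3, -1) + m(-9, 6))**2 = ((59/2)/(-3) + (7*(-9) + 7*6))**2 = ((59/2)*(-1/3) + (-63 + 42))**2 = (-59/6 - 21)**2 = (-185/6)**2 = 34225/36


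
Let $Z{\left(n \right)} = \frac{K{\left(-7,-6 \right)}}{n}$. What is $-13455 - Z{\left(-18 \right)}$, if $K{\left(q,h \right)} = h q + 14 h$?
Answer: $- \frac{40372}{3} \approx -13457.0$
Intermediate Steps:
$K{\left(q,h \right)} = 14 h + h q$
$Z{\left(n \right)} = - \frac{42}{n}$ ($Z{\left(n \right)} = \frac{\left(-6\right) \left(14 - 7\right)}{n} = \frac{\left(-6\right) 7}{n} = - \frac{42}{n}$)
$-13455 - Z{\left(-18 \right)} = -13455 - - \frac{42}{-18} = -13455 - \left(-42\right) \left(- \frac{1}{18}\right) = -13455 - \frac{7}{3} = - \frac{40372}{3}$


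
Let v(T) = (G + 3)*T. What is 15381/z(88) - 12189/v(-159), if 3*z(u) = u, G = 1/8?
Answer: 63999827/116600 ≈ 548.88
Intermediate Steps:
G = ⅛ ≈ 0.12500
v(T) = 25*T/8 (v(T) = (⅛ + 3)*T = 25*T/8)
z(u) = u/3
15381/z(88) - 12189/v(-159) = 15381/(((⅓)*88)) - 12189/((25/8)*(-159)) = 15381/(88/3) - 12189/(-3975/8) = 15381*(3/88) - 12189*(-8/3975) = 46143/88 + 32504/1325 = 63999827/116600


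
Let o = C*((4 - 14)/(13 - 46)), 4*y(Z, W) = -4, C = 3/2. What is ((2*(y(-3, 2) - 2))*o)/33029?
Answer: -30/363319 ≈ -8.2572e-5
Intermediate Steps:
C = 3/2 (C = 3*(½) = 3/2 ≈ 1.5000)
y(Z, W) = -1 (y(Z, W) = (¼)*(-4) = -1)
o = 5/11 (o = 3*((4 - 14)/(13 - 46))/2 = 3*(-10/(-33))/2 = 3*(-10*(-1/33))/2 = (3/2)*(10/33) = 5/11 ≈ 0.45455)
((2*(y(-3, 2) - 2))*o)/33029 = ((2*(-1 - 2))*(5/11))/33029 = ((2*(-3))*(5/11))*(1/33029) = -6*5/11*(1/33029) = -30/11*1/33029 = -30/363319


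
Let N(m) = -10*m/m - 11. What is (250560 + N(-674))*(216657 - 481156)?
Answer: -66267314961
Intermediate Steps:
N(m) = -21 (N(m) = -10*1 - 11 = -10 - 11 = -21)
(250560 + N(-674))*(216657 - 481156) = (250560 - 21)*(216657 - 481156) = 250539*(-264499) = -66267314961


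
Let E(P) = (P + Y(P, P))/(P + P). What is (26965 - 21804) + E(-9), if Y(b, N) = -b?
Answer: 5161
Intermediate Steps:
E(P) = 0 (E(P) = (P - P)/(P + P) = 0/((2*P)) = 0*(1/(2*P)) = 0)
(26965 - 21804) + E(-9) = (26965 - 21804) + 0 = 5161 + 0 = 5161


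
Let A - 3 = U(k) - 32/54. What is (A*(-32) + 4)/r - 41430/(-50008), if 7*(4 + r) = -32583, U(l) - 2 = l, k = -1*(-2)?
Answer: 19189547339/22015946988 ≈ 0.87162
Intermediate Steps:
k = 2
U(l) = 2 + l
A = 173/27 (A = 3 + ((2 + 2) - 32/54) = 3 + (4 - 32*1/54) = 3 + (4 - 16/27) = 3 + 92/27 = 173/27 ≈ 6.4074)
r = -32611/7 (r = -4 + (1/7)*(-32583) = -4 - 32583/7 = -32611/7 ≈ -4658.7)
(A*(-32) + 4)/r - 41430/(-50008) = ((173/27)*(-32) + 4)/(-32611/7) - 41430/(-50008) = (-5536/27 + 4)*(-7/32611) - 41430*(-1/50008) = -5428/27*(-7/32611) + 20715/25004 = 37996/880497 + 20715/25004 = 19189547339/22015946988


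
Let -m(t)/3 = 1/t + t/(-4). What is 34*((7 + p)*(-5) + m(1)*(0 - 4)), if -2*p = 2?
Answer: -714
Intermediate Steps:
p = -1 (p = -1/2*2 = -1)
m(t) = -3/t + 3*t/4 (m(t) = -3*(1/t + t/(-4)) = -3*(1/t + t*(-1/4)) = -3*(1/t - t/4) = -3/t + 3*t/4)
34*((7 + p)*(-5) + m(1)*(0 - 4)) = 34*((7 - 1)*(-5) + (-3/1 + (3/4)*1)*(0 - 4)) = 34*(6*(-5) + (-3*1 + 3/4)*(-4)) = 34*(-30 + (-3 + 3/4)*(-4)) = 34*(-30 - 9/4*(-4)) = 34*(-30 + 9) = 34*(-21) = -714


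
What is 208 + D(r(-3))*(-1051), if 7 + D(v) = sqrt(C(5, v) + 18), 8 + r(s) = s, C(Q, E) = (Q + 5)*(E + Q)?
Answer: 7565 - 1051*I*sqrt(42) ≈ 7565.0 - 6811.3*I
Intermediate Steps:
C(Q, E) = (5 + Q)*(E + Q)
r(s) = -8 + s
D(v) = -7 + sqrt(68 + 10*v) (D(v) = -7 + sqrt((5**2 + 5*v + 5*5 + v*5) + 18) = -7 + sqrt((25 + 5*v + 25 + 5*v) + 18) = -7 + sqrt((50 + 10*v) + 18) = -7 + sqrt(68 + 10*v))
208 + D(r(-3))*(-1051) = 208 + (-7 + sqrt(68 + 10*(-8 - 3)))*(-1051) = 208 + (-7 + sqrt(68 + 10*(-11)))*(-1051) = 208 + (-7 + sqrt(68 - 110))*(-1051) = 208 + (-7 + sqrt(-42))*(-1051) = 208 + (-7 + I*sqrt(42))*(-1051) = 208 + (7357 - 1051*I*sqrt(42)) = 7565 - 1051*I*sqrt(42)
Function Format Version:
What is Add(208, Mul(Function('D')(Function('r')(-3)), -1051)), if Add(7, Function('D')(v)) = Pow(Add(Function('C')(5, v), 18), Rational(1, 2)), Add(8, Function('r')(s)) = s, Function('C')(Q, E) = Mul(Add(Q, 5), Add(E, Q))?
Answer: Add(7565, Mul(-1051, I, Pow(42, Rational(1, 2)))) ≈ Add(7565.0, Mul(-6811.3, I))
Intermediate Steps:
Function('C')(Q, E) = Mul(Add(5, Q), Add(E, Q))
Function('r')(s) = Add(-8, s)
Function('D')(v) = Add(-7, Pow(Add(68, Mul(10, v)), Rational(1, 2))) (Function('D')(v) = Add(-7, Pow(Add(Add(Pow(5, 2), Mul(5, v), Mul(5, 5), Mul(v, 5)), 18), Rational(1, 2))) = Add(-7, Pow(Add(Add(25, Mul(5, v), 25, Mul(5, v)), 18), Rational(1, 2))) = Add(-7, Pow(Add(Add(50, Mul(10, v)), 18), Rational(1, 2))) = Add(-7, Pow(Add(68, Mul(10, v)), Rational(1, 2))))
Add(208, Mul(Function('D')(Function('r')(-3)), -1051)) = Add(208, Mul(Add(-7, Pow(Add(68, Mul(10, Add(-8, -3))), Rational(1, 2))), -1051)) = Add(208, Mul(Add(-7, Pow(Add(68, Mul(10, -11)), Rational(1, 2))), -1051)) = Add(208, Mul(Add(-7, Pow(Add(68, -110), Rational(1, 2))), -1051)) = Add(208, Mul(Add(-7, Pow(-42, Rational(1, 2))), -1051)) = Add(208, Mul(Add(-7, Mul(I, Pow(42, Rational(1, 2)))), -1051)) = Add(208, Add(7357, Mul(-1051, I, Pow(42, Rational(1, 2))))) = Add(7565, Mul(-1051, I, Pow(42, Rational(1, 2))))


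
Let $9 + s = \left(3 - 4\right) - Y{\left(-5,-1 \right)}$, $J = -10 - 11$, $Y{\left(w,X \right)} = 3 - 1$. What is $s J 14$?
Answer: $3528$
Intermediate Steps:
$Y{\left(w,X \right)} = 2$ ($Y{\left(w,X \right)} = 3 - 1 = 2$)
$J = -21$ ($J = -10 - 11 = -21$)
$s = -12$ ($s = -9 + \left(\left(3 - 4\right) - 2\right) = -9 - 3 = -12$)
$s J 14 = \left(-12\right) \left(-21\right) 14 = 252 \cdot 14 = 3528$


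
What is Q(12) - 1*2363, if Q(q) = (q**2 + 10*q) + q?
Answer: -2087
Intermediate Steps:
Q(q) = q**2 + 11*q
Q(12) - 1*2363 = 12*(11 + 12) - 1*2363 = 12*23 - 2363 = 276 - 2363 = -2087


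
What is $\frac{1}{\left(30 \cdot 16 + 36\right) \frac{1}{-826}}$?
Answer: $- \frac{413}{258} \approx -1.6008$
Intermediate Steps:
$\frac{1}{\left(30 \cdot 16 + 36\right) \frac{1}{-826}} = \frac{1}{\left(480 + 36\right) \left(- \frac{1}{826}\right)} = \frac{1}{516 \left(- \frac{1}{826}\right)} = \frac{1}{- \frac{258}{413}} = - \frac{413}{258}$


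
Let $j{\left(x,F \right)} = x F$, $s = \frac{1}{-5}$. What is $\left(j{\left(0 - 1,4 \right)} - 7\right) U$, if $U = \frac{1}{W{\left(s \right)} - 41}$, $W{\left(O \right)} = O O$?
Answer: $\frac{275}{1024} \approx 0.26855$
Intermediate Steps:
$s = - \frac{1}{5} \approx -0.2$
$W{\left(O \right)} = O^{2}$
$U = - \frac{25}{1024}$ ($U = \frac{1}{\left(- \frac{1}{5}\right)^{2} - 41} = \frac{1}{\frac{1}{25} - 41} = \frac{1}{- \frac{1024}{25}} = - \frac{25}{1024} \approx -0.024414$)
$j{\left(x,F \right)} = F x$
$\left(j{\left(0 - 1,4 \right)} - 7\right) U = \left(4 \left(0 - 1\right) - 7\right) \left(- \frac{25}{1024}\right) = \left(4 \left(-1\right) - 7\right) \left(- \frac{25}{1024}\right) = \left(-4 - 7\right) \left(- \frac{25}{1024}\right) = \left(-11\right) \left(- \frac{25}{1024}\right) = \frac{275}{1024}$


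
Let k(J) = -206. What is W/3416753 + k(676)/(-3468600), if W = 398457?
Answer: 691395900659/5925674727900 ≈ 0.11668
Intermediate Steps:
W/3416753 + k(676)/(-3468600) = 398457/3416753 - 206/(-3468600) = 398457*(1/3416753) - 206*(-1/3468600) = 398457/3416753 + 103/1734300 = 691395900659/5925674727900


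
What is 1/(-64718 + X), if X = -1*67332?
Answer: -1/132050 ≈ -7.5729e-6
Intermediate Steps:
X = -67332
1/(-64718 + X) = 1/(-64718 - 67332) = 1/(-132050) = -1/132050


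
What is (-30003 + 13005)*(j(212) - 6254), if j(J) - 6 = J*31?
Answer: -5507352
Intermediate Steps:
j(J) = 6 + 31*J (j(J) = 6 + J*31 = 6 + 31*J)
(-30003 + 13005)*(j(212) - 6254) = (-30003 + 13005)*((6 + 31*212) - 6254) = -16998*((6 + 6572) - 6254) = -16998*(6578 - 6254) = -16998*324 = -5507352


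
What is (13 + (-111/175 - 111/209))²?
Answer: 187359988201/1337730625 ≈ 140.06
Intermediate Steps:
(13 + (-111/175 - 111/209))² = (13 - 42624/36575)² = (432851/36575)² = 187359988201/1337730625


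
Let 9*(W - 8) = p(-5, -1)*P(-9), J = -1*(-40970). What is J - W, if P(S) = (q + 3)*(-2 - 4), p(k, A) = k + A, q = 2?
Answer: 40942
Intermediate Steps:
p(k, A) = A + k
P(S) = -30 (P(S) = (2 + 3)*(-2 - 4) = 5*(-6) = -30)
J = 40970
W = 28 (W = 8 + ((-1 - 5)*(-30))/9 = 8 + (-6*(-30))/9 = 8 + (⅑)*180 = 8 + 20 = 28)
J - W = 40970 - 1*28 = 40970 - 28 = 40942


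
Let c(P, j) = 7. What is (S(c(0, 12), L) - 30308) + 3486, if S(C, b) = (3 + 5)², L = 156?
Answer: -26758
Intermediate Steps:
S(C, b) = 64 (S(C, b) = 8² = 64)
(S(c(0, 12), L) - 30308) + 3486 = (64 - 30308) + 3486 = -30244 + 3486 = -26758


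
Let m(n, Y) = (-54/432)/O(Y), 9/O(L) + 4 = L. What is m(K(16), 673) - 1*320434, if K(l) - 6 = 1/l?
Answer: -7690639/24 ≈ -3.2044e+5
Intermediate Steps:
K(l) = 6 + 1/l
O(L) = 9/(-4 + L)
m(n, Y) = 1/18 - Y/72 (m(n, Y) = (-54/432)/((9/(-4 + Y))) = (-54*1/432)*(-4/9 + Y/9) = -(-4/9 + Y/9)/8 = 1/18 - Y/72)
m(K(16), 673) - 1*320434 = (1/18 - 1/72*673) - 1*320434 = (1/18 - 673/72) - 320434 = -223/24 - 320434 = -7690639/24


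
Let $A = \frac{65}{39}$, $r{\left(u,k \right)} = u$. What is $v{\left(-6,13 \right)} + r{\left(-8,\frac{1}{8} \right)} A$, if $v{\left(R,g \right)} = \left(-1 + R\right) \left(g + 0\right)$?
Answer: $- \frac{313}{3} \approx -104.33$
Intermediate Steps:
$A = \frac{5}{3}$ ($A = 65 \cdot \frac{1}{39} = \frac{5}{3} \approx 1.6667$)
$v{\left(R,g \right)} = g \left(-1 + R\right)$ ($v{\left(R,g \right)} = \left(-1 + R\right) g = g \left(-1 + R\right)$)
$v{\left(-6,13 \right)} + r{\left(-8,\frac{1}{8} \right)} A = 13 \left(-1 - 6\right) - \frac{40}{3} = 13 \left(-7\right) - \frac{40}{3} = -91 - \frac{40}{3} = - \frac{313}{3}$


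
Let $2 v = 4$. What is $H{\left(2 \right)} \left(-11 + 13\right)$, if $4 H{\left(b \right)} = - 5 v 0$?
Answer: $0$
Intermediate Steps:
$v = 2$ ($v = \frac{1}{2} \cdot 4 = 2$)
$H{\left(b \right)} = 0$ ($H{\left(b \right)} = \frac{\left(-5\right) 2 \cdot 0}{4} = \frac{\left(-10\right) 0}{4} = \frac{1}{4} \cdot 0 = 0$)
$H{\left(2 \right)} \left(-11 + 13\right) = 0 \left(-11 + 13\right) = 0 \cdot 2 = 0$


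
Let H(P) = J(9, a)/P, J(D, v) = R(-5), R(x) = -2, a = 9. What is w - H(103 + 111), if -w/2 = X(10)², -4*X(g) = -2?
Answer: -105/214 ≈ -0.49065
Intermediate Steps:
X(g) = ½ (X(g) = -¼*(-2) = ½)
J(D, v) = -2
w = -½ (w = -2*(½)² = -2*¼ = -½ ≈ -0.50000)
H(P) = -2/P
w - H(103 + 111) = -½ - (-2)/(103 + 111) = -½ - (-2)/214 = -½ - 1*(-1/107) = -½ + 1/107 = -105/214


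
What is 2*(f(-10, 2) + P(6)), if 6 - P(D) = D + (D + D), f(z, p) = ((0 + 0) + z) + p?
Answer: -40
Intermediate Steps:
f(z, p) = p + z (f(z, p) = (0 + z) + p = z + p = p + z)
P(D) = 6 - 3*D (P(D) = 6 - (D + (D + D)) = 6 - (D + 2*D) = 6 - 3*D)
2*(f(-10, 2) + P(6)) = 2*((2 - 10) + (6 - 3*6)) = 2*(-8 + (6 - 18)) = 2*(-8 - 12) = 2*(-20) = -40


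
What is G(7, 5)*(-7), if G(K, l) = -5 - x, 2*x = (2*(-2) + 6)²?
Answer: 49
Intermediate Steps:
x = 2 (x = (2*(-2) + 6)²/2 = (-4 + 6)²/2 = (½)*2² = (½)*4 = 2)
G(K, l) = -7 (G(K, l) = -5 - 1*2 = -5 - 2 = -7)
G(7, 5)*(-7) = -7*(-7) = 49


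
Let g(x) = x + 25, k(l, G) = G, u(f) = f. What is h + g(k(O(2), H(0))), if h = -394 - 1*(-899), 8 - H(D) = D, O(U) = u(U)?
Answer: 538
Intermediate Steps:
O(U) = U
H(D) = 8 - D
g(x) = 25 + x
h = 505 (h = -394 + 899 = 505)
h + g(k(O(2), H(0))) = 505 + (25 + (8 - 1*0)) = 505 + (25 + (8 + 0)) = 505 + (25 + 8) = 505 + 33 = 538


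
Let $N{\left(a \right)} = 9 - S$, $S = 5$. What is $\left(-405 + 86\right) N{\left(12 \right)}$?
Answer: $-1276$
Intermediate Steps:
$N{\left(a \right)} = 4$ ($N{\left(a \right)} = 9 - 5 = 4$)
$\left(-405 + 86\right) N{\left(12 \right)} = \left(-405 + 86\right) 4 = \left(-319\right) 4 = -1276$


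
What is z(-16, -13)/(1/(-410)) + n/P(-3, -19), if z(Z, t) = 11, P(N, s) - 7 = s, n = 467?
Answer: -54587/12 ≈ -4548.9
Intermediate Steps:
P(N, s) = 7 + s
z(-16, -13)/(1/(-410)) + n/P(-3, -19) = 11/(1/(-410)) + 467/(7 - 19) = 11/(-1/410) + 467/(-12) = 11*(-410) + 467*(-1/12) = -4510 - 467/12 = -54587/12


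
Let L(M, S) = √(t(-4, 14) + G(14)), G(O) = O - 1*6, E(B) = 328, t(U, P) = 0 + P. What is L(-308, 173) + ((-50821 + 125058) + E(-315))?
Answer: 74565 + √22 ≈ 74570.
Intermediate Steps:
t(U, P) = P
G(O) = -6 + O (G(O) = O - 6 = -6 + O)
L(M, S) = √22 (L(M, S) = √(14 + (-6 + 14)) = √(14 + 8) = √22)
L(-308, 173) + ((-50821 + 125058) + E(-315)) = √22 + ((-50821 + 125058) + 328) = √22 + (74237 + 328) = √22 + 74565 = 74565 + √22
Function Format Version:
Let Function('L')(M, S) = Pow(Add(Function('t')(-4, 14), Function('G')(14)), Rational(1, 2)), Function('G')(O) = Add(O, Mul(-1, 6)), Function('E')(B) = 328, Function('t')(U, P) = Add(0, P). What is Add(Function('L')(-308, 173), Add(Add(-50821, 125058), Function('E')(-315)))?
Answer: Add(74565, Pow(22, Rational(1, 2))) ≈ 74570.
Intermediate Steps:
Function('t')(U, P) = P
Function('G')(O) = Add(-6, O) (Function('G')(O) = Add(O, -6) = Add(-6, O))
Function('L')(M, S) = Pow(22, Rational(1, 2)) (Function('L')(M, S) = Pow(Add(14, Add(-6, 14)), Rational(1, 2)) = Pow(Add(14, 8), Rational(1, 2)) = Pow(22, Rational(1, 2)))
Add(Function('L')(-308, 173), Add(Add(-50821, 125058), Function('E')(-315))) = Add(Pow(22, Rational(1, 2)), Add(Add(-50821, 125058), 328)) = Add(Pow(22, Rational(1, 2)), Add(74237, 328)) = Add(Pow(22, Rational(1, 2)), 74565) = Add(74565, Pow(22, Rational(1, 2)))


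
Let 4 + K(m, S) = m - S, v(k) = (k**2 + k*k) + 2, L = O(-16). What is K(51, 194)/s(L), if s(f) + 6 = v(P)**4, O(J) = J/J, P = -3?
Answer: -147/159994 ≈ -0.00091878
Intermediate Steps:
O(J) = 1
L = 1
v(k) = 2 + 2*k**2 (v(k) = (k**2 + k**2) + 2 = 2*k**2 + 2 = 2 + 2*k**2)
K(m, S) = -4 + m - S (K(m, S) = -4 + (m - S) = -4 + m - S)
s(f) = 159994 (s(f) = -6 + (2 + 2*(-3)**2)**4 = -6 + (2 + 2*9)**4 = -6 + (2 + 18)**4 = -6 + 20**4 = -6 + 160000 = 159994)
K(51, 194)/s(L) = (-4 + 51 - 1*194)/159994 = (-4 + 51 - 194)*(1/159994) = -147*1/159994 = -147/159994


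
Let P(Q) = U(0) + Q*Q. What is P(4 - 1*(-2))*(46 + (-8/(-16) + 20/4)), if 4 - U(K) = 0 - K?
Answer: 2060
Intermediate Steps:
U(K) = 4 + K (U(K) = 4 - (0 - K) = 4 - (-1)*K = 4 + K)
P(Q) = 4 + Q**2 (P(Q) = (4 + 0) + Q*Q = 4 + Q**2)
P(4 - 1*(-2))*(46 + (-8/(-16) + 20/4)) = (4 + (4 - 1*(-2))**2)*(46 + (-8/(-16) + 20/4)) = (4 + (4 + 2)**2)*(46 + (-8*(-1/16) + 20*(1/4))) = (4 + 6**2)*(46 + (1/2 + 5)) = (4 + 36)*(46 + 11/2) = 40*(103/2) = 2060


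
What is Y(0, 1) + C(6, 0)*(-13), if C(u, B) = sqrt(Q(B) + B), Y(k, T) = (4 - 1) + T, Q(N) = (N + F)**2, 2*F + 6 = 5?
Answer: -5/2 ≈ -2.5000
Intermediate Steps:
F = -1/2 (F = -3 + (1/2)*5 = -3 + 5/2 = -1/2 ≈ -0.50000)
Q(N) = (-1/2 + N)**2 (Q(N) = (N - 1/2)**2 = (-1/2 + N)**2)
Y(k, T) = 3 + T
C(u, B) = sqrt(B + (-1 + 2*B)**2/4) (C(u, B) = sqrt((-1 + 2*B)**2/4 + B) = sqrt(B + (-1 + 2*B)**2/4))
Y(0, 1) + C(6, 0)*(-13) = (3 + 1) + (sqrt(1 + 4*0**2)/2)*(-13) = 4 + (sqrt(1 + 4*0)/2)*(-13) = 4 + (sqrt(1 + 0)/2)*(-13) = 4 + (sqrt(1)/2)*(-13) = 4 + ((1/2)*1)*(-13) = 4 + (1/2)*(-13) = 4 - 13/2 = -5/2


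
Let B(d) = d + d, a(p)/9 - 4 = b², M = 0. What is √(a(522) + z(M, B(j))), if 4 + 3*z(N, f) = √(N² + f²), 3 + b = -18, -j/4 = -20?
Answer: √4057 ≈ 63.695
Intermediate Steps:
j = 80 (j = -4*(-20) = 80)
b = -21 (b = -3 - 18 = -21)
a(p) = 4005 (a(p) = 36 + 9*(-21)² = 36 + 9*441 = 36 + 3969 = 4005)
B(d) = 2*d
z(N, f) = -4/3 + √(N² + f²)/3
√(a(522) + z(M, B(j))) = √(4005 + (-4/3 + √(0² + (2*80)²)/3)) = √(4005 + (-4/3 + √(0 + 160²)/3)) = √(4005 + (-4/3 + √(0 + 25600)/3)) = √(4005 + (-4/3 + √25600/3)) = √(4005 + (-4/3 + (⅓)*160)) = √(4005 + (-4/3 + 160/3)) = √(4005 + 52) = √4057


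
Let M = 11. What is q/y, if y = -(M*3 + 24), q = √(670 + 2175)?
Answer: -√2845/57 ≈ -0.93576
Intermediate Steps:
q = √2845 ≈ 53.339
y = -57 (y = -(11*3 + 24) = -(33 + 24) = -1*57 = -57)
q/y = √2845/(-57) = √2845*(-1/57) = -√2845/57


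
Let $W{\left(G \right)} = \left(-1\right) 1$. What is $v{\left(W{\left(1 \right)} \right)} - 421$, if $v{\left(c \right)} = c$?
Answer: $-422$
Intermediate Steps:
$W{\left(G \right)} = -1$
$v{\left(W{\left(1 \right)} \right)} - 421 = -1 - 421 = -422$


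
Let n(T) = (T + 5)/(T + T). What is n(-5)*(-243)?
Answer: 0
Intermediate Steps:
n(T) = (5 + T)/(2*T) (n(T) = (5 + T)/((2*T)) = (5 + T)*(1/(2*T)) = (5 + T)/(2*T))
n(-5)*(-243) = ((1/2)*(5 - 5)/(-5))*(-243) = ((1/2)*(-1/5)*0)*(-243) = 0*(-243) = 0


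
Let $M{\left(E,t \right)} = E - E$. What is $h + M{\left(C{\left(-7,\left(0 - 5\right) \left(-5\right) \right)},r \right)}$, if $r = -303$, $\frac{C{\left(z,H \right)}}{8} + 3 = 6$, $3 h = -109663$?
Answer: $- \frac{109663}{3} \approx -36554.0$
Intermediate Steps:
$h = - \frac{109663}{3}$ ($h = \frac{1}{3} \left(-109663\right) = - \frac{109663}{3} \approx -36554.0$)
$C{\left(z,H \right)} = 24$ ($C{\left(z,H \right)} = -24 + 8 \cdot 6 = -24 + 48 = 24$)
$M{\left(E,t \right)} = 0$
$h + M{\left(C{\left(-7,\left(0 - 5\right) \left(-5\right) \right)},r \right)} = - \frac{109663}{3} + 0 = - \frac{109663}{3}$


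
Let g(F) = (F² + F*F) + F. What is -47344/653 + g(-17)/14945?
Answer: -707189747/9759085 ≈ -72.465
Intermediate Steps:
g(F) = F + 2*F² (g(F) = (F² + F²) + F = 2*F² + F = F + 2*F²)
-47344/653 + g(-17)/14945 = -47344/653 - 17*(1 + 2*(-17))/14945 = -47344*1/653 - 17*(1 - 34)*(1/14945) = -47344/653 - 17*(-33)*(1/14945) = -47344/653 + 561*(1/14945) = -47344/653 + 561/14945 = -707189747/9759085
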